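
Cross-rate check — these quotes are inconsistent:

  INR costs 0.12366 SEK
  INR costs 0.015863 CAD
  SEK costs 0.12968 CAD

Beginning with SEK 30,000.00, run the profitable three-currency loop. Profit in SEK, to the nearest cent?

Profitable loop is SEK → CAD → INR → SEK:
SEK 30,000.00 × 0.12968 = CAD 3,890.40
CAD 3,890.40 ÷ 0.015863 = INR 245,249.95
INR 245,249.95 × 0.12366 = SEK 30,327.61
Profit = SEK 30,327.61 − SEK 30,000.00

Profit: SEK 327.61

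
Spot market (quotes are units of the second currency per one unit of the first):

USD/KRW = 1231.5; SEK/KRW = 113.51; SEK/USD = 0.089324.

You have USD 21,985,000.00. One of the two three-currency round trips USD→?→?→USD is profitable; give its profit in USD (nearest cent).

Profit: USD 701,004.54

Profitable loop is USD → SEK → KRW → USD:
USD 21,985,000.00 ÷ 0.089324 = SEK 246,126,460.97
SEK 246,126,460.97 × 113.51 = KRW 27,937,814,585
KRW 27,937,814,585 ÷ 1231.5 = USD 22,686,004.54
Profit = USD 22,686,004.54 − USD 21,985,000.00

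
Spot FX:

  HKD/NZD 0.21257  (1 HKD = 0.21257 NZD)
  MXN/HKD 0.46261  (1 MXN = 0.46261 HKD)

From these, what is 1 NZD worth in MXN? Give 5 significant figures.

1 NZD ÷ 0.21257 = 4.70433 HKD
4.70433 HKD ÷ 0.46261 = 10.1691 MXN

NZD/MXN = 10.169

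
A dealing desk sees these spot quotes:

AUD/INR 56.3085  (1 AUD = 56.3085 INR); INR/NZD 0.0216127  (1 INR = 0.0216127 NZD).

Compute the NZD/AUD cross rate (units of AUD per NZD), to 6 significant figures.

1 NZD ÷ 0.0216127 = 46.2691 INR
46.2691 INR ÷ 56.3085 = 0.821707 AUD

NZD/AUD = 0.821707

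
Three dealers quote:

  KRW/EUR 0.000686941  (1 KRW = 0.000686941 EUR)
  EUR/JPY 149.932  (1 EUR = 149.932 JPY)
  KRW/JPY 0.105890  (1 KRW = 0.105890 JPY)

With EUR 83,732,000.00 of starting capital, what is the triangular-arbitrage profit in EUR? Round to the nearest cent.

Profitable loop is EUR → KRW → JPY → EUR:
EUR 83,732,000.00 ÷ 0.000686941 = KRW 121,891,108,552
KRW 121,891,108,552 × 0.105890 = JPY 12,907,049,485
JPY 12,907,049,485 ÷ 149.932 = EUR 86,086,022.23
Profit = EUR 86,086,022.23 − EUR 83,732,000.00

Profit: EUR 2,354,022.23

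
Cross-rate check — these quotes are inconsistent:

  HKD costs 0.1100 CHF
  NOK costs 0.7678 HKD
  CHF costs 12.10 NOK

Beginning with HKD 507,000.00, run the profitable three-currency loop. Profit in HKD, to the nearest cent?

Profitable loop is HKD → CHF → NOK → HKD:
HKD 507,000.00 × 0.1100 = CHF 55,770.00
CHF 55,770.00 × 12.10 = NOK 674,817.00
NOK 674,817.00 × 0.7678 = HKD 518,124.49
Profit = HKD 518,124.49 − HKD 507,000.00

Profit: HKD 11,124.49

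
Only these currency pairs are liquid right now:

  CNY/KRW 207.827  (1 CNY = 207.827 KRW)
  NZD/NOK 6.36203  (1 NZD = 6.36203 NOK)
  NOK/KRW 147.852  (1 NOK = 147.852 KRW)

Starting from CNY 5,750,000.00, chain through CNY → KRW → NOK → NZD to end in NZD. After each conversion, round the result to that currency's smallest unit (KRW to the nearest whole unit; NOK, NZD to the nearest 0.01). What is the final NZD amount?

NZD 1,270,418.76

CNY 5,750,000.00 × 207.827 = KRW 1,195,005,250
KRW 1,195,005,250 ÷ 147.852 = NOK 8,082,442.24
NOK 8,082,442.24 ÷ 6.36203 = NZD 1,270,418.76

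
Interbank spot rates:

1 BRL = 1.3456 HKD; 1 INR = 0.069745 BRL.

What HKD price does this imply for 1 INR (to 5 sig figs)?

INR/HKD = 0.093849

1 INR × 0.069745 = 0.069745 BRL
0.069745 BRL × 1.3456 = 0.0938489 HKD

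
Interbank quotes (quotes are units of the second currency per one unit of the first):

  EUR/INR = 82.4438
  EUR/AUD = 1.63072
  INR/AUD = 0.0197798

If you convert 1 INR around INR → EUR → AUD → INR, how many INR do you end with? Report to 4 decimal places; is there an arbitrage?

1.0000 (no arbitrage)

Around INR → EUR → AUD → INR: 1 ÷ 82.4438 × 1.63072 ÷ 0.0197798 = 0.999999
Product ≈ 1 (deviation 0.000%, within rounding noise).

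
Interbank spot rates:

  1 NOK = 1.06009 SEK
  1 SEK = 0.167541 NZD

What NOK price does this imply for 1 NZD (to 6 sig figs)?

NZD/NOK = 5.63036

1 NZD ÷ 0.167541 = 5.96869 SEK
5.96869 SEK ÷ 1.06009 = 5.63036 NOK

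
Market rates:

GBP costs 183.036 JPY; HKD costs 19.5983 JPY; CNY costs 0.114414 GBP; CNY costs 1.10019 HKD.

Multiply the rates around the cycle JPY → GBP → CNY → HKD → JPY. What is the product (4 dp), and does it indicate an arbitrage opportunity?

Around JPY → GBP → CNY → HKD → JPY: 1 ÷ 183.036 ÷ 0.114414 × 1.10019 × 19.5983 = 1.029604
Product > 1; profitable direction is JPY → GBP → CNY → HKD → JPY.

1.0296 (arbitrage exists)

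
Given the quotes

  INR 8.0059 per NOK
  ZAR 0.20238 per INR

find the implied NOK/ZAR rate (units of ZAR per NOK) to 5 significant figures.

NOK/ZAR = 1.6202

1 NOK × 8.0059 = 8.0059 INR
8.0059 INR × 0.20238 = 1.62023 ZAR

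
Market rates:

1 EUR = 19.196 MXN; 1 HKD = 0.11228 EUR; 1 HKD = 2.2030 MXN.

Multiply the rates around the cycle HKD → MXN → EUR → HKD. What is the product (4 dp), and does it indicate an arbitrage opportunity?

1.0221 (arbitrage exists)

Around HKD → MXN → EUR → HKD: 1 × 2.2030 ÷ 19.196 ÷ 0.11228 = 1.022119
Product > 1; profitable direction is HKD → MXN → EUR → HKD.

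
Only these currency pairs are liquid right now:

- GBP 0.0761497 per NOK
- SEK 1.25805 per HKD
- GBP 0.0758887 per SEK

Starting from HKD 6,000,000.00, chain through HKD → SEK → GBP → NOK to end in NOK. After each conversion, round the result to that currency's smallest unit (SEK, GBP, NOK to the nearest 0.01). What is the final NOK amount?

NOK 7,522,428.45

HKD 6,000,000.00 × 1.25805 = SEK 7,548,300.00
SEK 7,548,300.00 × 0.0758887 = GBP 572,830.67
GBP 572,830.67 ÷ 0.0761497 = NOK 7,522,428.45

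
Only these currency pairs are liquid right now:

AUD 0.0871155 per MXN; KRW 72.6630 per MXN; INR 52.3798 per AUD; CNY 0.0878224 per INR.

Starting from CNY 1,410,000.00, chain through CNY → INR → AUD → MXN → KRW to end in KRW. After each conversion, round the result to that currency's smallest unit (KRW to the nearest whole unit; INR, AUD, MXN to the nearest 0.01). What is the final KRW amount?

CNY 1,410,000.00 ÷ 0.0878224 = INR 16,055,129.44
INR 16,055,129.44 ÷ 52.3798 = AUD 306,513.76
AUD 306,513.76 ÷ 0.0871155 = MXN 3,518,475.59
MXN 3,518,475.59 × 72.6630 = KRW 255,662,992

KRW 255,662,992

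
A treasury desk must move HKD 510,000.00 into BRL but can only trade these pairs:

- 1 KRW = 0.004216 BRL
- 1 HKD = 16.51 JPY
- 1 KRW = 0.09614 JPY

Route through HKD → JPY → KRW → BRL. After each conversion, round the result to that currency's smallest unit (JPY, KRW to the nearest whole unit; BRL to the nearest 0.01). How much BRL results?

HKD 510,000.00 × 16.51 = JPY 8,420,100
JPY 8,420,100 ÷ 0.09614 = KRW 87,581,652
KRW 87,581,652 × 0.004216 = BRL 369,244.24

BRL 369,244.24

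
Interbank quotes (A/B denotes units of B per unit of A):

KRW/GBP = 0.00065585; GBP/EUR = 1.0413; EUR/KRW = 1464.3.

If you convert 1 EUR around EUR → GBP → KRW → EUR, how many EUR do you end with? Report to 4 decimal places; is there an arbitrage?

1.0000 (no arbitrage)

Around EUR → GBP → KRW → EUR: 1 ÷ 1.0413 ÷ 0.00065585 ÷ 1464.3 = 0.999976
Product ≈ 1 (deviation 0.002%, within rounding noise).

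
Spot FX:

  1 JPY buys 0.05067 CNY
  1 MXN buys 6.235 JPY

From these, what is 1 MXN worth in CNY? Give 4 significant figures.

MXN/CNY = 0.3159

1 MXN × 6.235 = 6.235 JPY
6.235 JPY × 0.05067 = 0.315927 CNY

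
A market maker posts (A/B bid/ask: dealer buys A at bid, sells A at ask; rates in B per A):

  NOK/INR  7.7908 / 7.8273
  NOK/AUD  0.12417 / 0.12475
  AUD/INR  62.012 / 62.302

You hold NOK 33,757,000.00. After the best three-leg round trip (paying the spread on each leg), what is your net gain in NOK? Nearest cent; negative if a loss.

Best loop NOK → INR → AUD → NOK:
NOK 33,757,000.00 × 7.7908 (sell NOK at bid) = INR 262,994,035.60
INR 262,994,035.60 ÷ 62.302 (buy AUD at ask) = AUD 4,221,277.58
AUD 4,221,277.58 ÷ 0.12475 (buy NOK at ask) = NOK 33,837,896.41

Net profit: NOK 80,896.41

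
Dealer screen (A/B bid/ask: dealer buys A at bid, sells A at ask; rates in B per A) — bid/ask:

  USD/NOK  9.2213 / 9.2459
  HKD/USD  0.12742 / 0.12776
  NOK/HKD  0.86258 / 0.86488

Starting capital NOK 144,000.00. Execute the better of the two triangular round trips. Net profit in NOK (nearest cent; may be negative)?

Net profit: NOK 1,945.81

Best loop NOK → HKD → USD → NOK:
NOK 144,000.00 × 0.86258 (sell NOK at bid) = HKD 124,211.52
HKD 124,211.52 × 0.12742 (sell HKD at bid) = USD 15,827.03
USD 15,827.03 × 9.2213 (sell USD at bid) = NOK 145,945.81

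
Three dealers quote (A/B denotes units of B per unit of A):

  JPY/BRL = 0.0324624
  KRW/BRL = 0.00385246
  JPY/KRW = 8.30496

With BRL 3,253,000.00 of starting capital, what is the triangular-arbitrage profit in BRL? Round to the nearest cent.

Profitable loop is BRL → KRW → JPY → BRL:
BRL 3,253,000.00 ÷ 0.00385246 = KRW 844,395,529
KRW 844,395,529 ÷ 8.30496 = JPY 101,673,642
JPY 101,673,642 × 0.0324624 = BRL 3,300,570.43
Profit = BRL 3,300,570.43 − BRL 3,253,000.00

Profit: BRL 47,570.43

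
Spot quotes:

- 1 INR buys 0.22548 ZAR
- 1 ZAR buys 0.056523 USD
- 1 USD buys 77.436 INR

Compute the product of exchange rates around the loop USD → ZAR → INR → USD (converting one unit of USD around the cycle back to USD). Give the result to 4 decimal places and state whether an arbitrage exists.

Around USD → ZAR → INR → USD: 1 ÷ 0.056523 ÷ 0.22548 ÷ 77.436 = 1.013267
Product > 1; profitable direction is USD → ZAR → INR → USD.

1.0133 (arbitrage exists)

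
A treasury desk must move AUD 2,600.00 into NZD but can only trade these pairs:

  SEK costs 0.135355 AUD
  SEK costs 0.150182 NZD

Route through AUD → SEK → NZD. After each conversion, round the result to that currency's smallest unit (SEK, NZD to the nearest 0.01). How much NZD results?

AUD 2,600.00 ÷ 0.135355 = SEK 19,208.75
SEK 19,208.75 × 0.150182 = NZD 2,884.81

NZD 2,884.81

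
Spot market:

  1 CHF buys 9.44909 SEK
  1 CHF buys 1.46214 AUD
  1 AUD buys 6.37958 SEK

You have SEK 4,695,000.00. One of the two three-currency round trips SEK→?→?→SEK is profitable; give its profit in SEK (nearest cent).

Profitable loop is SEK → AUD → CHF → SEK:
SEK 4,695,000.00 ÷ 6.37958 = AUD 735,941.86
AUD 735,941.86 ÷ 1.46214 = CHF 503,332.01
CHF 503,332.01 × 9.44909 = SEK 4,756,029.46
Profit = SEK 4,756,029.46 − SEK 4,695,000.00

Profit: SEK 61,029.46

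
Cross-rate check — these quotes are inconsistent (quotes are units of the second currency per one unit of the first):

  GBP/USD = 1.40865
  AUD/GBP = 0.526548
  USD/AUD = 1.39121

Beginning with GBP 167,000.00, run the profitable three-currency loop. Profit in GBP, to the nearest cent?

Profit: GBP 5,325.77

Profitable loop is GBP → USD → AUD → GBP:
GBP 167,000.00 × 1.40865 = USD 235,244.55
USD 235,244.55 × 1.39121 = AUD 327,274.57
AUD 327,274.57 × 0.526548 = GBP 172,325.77
Profit = GBP 172,325.77 − GBP 167,000.00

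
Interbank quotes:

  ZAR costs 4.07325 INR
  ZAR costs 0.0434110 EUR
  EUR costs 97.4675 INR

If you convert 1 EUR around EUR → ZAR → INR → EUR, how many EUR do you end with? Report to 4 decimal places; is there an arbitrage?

0.9627 (arbitrage exists)

Around EUR → ZAR → INR → EUR: 1 ÷ 0.0434110 × 4.07325 ÷ 97.4675 = 0.962679
Product < 1; profitable direction is EUR → INR → ZAR → EUR.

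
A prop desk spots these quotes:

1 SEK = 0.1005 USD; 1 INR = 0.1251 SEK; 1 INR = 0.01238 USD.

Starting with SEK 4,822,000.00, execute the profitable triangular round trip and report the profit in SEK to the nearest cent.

Profitable loop is SEK → USD → INR → SEK:
SEK 4,822,000.00 × 0.1005 = USD 484,611.00
USD 484,611.00 ÷ 0.01238 = INR 39,144,668.82
INR 39,144,668.82 × 0.1251 = SEK 4,896,998.07
Profit = SEK 4,896,998.07 − SEK 4,822,000.00

Profit: SEK 74,998.07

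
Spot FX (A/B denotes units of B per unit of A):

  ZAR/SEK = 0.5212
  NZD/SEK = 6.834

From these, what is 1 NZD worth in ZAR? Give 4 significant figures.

NZD/ZAR = 13.11

1 NZD × 6.834 = 6.834 SEK
6.834 SEK ÷ 0.5212 = 13.112 ZAR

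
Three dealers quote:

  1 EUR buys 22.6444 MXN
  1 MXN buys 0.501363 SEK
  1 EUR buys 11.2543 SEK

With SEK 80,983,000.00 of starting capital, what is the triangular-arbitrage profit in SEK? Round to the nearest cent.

Profitable loop is SEK → EUR → MXN → SEK:
SEK 80,983,000.00 ÷ 11.2543 = EUR 7,195,738.52
EUR 7,195,738.52 × 22.6444 = MXN 162,943,181.29
MXN 162,943,181.29 × 0.501363 = SEK 81,693,682.20
Profit = SEK 81,693,682.20 − SEK 80,983,000.00

Profit: SEK 710,682.20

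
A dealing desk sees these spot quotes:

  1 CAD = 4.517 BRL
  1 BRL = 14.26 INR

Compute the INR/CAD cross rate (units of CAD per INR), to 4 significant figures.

INR/CAD = 0.01552

1 INR ÷ 14.26 = 0.0701262 BRL
0.0701262 BRL ÷ 4.517 = 0.015525 CAD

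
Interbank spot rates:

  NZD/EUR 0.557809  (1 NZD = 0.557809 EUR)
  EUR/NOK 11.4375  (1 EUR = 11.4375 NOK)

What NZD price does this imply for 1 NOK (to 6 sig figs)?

1 NOK ÷ 11.4375 = 0.0874317 EUR
0.0874317 EUR ÷ 0.557809 = 0.156741 NZD

NOK/NZD = 0.156741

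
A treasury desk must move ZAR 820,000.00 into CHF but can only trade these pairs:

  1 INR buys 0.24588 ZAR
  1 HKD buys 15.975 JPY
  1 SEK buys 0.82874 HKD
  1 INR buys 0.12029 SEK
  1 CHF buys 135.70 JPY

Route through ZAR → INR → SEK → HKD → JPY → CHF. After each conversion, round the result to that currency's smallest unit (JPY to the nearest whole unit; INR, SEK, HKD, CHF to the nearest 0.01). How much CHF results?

ZAR 820,000.00 ÷ 0.24588 = INR 3,334,960.14
INR 3,334,960.14 × 0.12029 = SEK 401,162.36
SEK 401,162.36 × 0.82874 = HKD 332,459.29
HKD 332,459.29 × 15.975 = JPY 5,311,037
JPY 5,311,037 ÷ 135.70 = CHF 39,138.08

CHF 39,138.08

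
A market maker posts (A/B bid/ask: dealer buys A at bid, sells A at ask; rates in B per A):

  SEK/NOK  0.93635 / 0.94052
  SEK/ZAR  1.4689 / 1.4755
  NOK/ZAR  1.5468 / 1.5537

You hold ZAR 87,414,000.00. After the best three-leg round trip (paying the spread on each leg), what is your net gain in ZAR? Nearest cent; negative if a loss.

Best loop ZAR → NOK → SEK → ZAR:
ZAR 87,414,000.00 ÷ 1.5537 (buy NOK at ask) = NOK 56,261,826.61
NOK 56,261,826.61 ÷ 0.94052 (buy SEK at ask) = SEK 59,819,915.16
SEK 59,819,915.16 × 1.4689 (sell SEK at bid) = ZAR 87,869,473.38

Net profit: ZAR 455,473.38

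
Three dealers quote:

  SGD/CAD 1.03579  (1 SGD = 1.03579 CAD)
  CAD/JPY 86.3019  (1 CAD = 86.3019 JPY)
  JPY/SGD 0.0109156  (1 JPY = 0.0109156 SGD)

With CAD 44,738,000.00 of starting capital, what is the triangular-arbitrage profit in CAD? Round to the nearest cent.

Profitable loop is CAD → SGD → JPY → CAD:
CAD 44,738,000.00 ÷ 1.03579 = SGD 43,192,152.85
SGD 43,192,152.85 ÷ 0.0109156 = JPY 3,956,919,716
JPY 3,956,919,716 ÷ 86.3019 = CAD 45,849,740.46
Profit = CAD 45,849,740.46 − CAD 44,738,000.00

Profit: CAD 1,111,740.46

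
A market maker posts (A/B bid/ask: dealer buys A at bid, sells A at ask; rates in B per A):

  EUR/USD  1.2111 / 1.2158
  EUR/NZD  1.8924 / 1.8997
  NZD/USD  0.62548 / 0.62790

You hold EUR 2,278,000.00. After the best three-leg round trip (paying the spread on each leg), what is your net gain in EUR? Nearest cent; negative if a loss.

Net profit: EUR 34,907.25

Best loop EUR → USD → NZD → EUR:
EUR 2,278,000.00 × 1.2111 (sell EUR at bid) = USD 2,758,885.80
USD 2,758,885.80 ÷ 0.62790 (buy NZD at ask) = NZD 4,393,829.91
NZD 4,393,829.91 ÷ 1.8997 (buy EUR at ask) = EUR 2,312,907.25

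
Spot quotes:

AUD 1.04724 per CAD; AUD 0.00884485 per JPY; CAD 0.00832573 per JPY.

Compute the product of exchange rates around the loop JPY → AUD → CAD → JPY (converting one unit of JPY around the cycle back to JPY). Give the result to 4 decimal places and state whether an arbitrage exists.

1.0144 (arbitrage exists)

Around JPY → AUD → CAD → JPY: 1 × 0.00884485 ÷ 1.04724 ÷ 0.00832573 = 1.014430
Product > 1; profitable direction is JPY → AUD → CAD → JPY.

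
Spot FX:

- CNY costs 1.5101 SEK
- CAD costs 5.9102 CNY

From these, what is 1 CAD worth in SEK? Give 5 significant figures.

1 CAD × 5.9102 = 5.9102 CNY
5.9102 CNY × 1.5101 = 8.92499 SEK

CAD/SEK = 8.9250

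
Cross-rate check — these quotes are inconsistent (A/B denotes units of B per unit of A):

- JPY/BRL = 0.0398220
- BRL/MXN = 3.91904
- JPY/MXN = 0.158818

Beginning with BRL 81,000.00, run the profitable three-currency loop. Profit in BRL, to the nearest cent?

Profit: BRL 1,429.37

Profitable loop is BRL → JPY → MXN → BRL:
BRL 81,000.00 ÷ 0.0398220 = JPY 2,034,052
JPY 2,034,052 × 0.158818 = MXN 323,044.00
MXN 323,044.00 ÷ 3.91904 = BRL 82,429.37
Profit = BRL 82,429.37 − BRL 81,000.00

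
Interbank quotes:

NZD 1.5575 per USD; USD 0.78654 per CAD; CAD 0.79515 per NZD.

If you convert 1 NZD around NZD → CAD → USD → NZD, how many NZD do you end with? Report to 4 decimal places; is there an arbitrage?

Around NZD → CAD → USD → NZD: 1 × 0.79515 × 0.78654 × 1.5575 = 0.974087
Product < 1; profitable direction is NZD → USD → CAD → NZD.

0.9741 (arbitrage exists)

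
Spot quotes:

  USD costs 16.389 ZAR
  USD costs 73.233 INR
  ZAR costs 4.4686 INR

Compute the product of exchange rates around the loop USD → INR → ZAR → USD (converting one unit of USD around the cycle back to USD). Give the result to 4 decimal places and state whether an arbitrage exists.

1.0000 (no arbitrage)

Around USD → INR → ZAR → USD: 1 × 73.233 ÷ 4.4686 ÷ 16.389 = 0.999961
Product ≈ 1 (deviation 0.004%, within rounding noise).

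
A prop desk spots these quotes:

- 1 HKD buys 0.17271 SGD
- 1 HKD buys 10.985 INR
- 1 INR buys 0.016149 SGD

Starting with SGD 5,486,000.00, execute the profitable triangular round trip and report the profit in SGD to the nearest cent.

Profitable loop is SGD → HKD → INR → SGD:
SGD 5,486,000.00 ÷ 0.17271 = HKD 31,764,229.05
HKD 31,764,229.05 × 10.985 = INR 348,930,056.16
INR 348,930,056.16 × 0.016149 = SGD 5,634,871.48
Profit = SGD 5,634,871.48 − SGD 5,486,000.00

Profit: SGD 148,871.48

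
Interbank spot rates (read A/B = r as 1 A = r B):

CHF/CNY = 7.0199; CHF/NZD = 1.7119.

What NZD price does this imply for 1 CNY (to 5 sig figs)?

1 CNY ÷ 7.0199 = 0.142452 CHF
0.142452 CHF × 1.7119 = 0.243864 NZD

CNY/NZD = 0.24386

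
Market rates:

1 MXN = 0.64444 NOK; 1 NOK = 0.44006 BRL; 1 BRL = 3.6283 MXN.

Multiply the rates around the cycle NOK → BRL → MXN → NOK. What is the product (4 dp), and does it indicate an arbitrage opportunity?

Around NOK → BRL → MXN → NOK: 1 × 0.44006 × 3.6283 × 0.64444 = 1.028958
Product > 1; profitable direction is NOK → BRL → MXN → NOK.

1.0290 (arbitrage exists)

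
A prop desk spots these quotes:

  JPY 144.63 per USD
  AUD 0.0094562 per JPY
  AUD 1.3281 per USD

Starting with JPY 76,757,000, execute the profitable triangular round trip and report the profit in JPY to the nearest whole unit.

Profitable loop is JPY → AUD → USD → JPY:
JPY 76,757,000 × 0.0094562 = AUD 725,829.54
AUD 725,829.54 ÷ 1.3281 = USD 546,517.24
USD 546,517.24 × 144.63 = JPY 79,042,788
Profit = JPY 79,042,788 − JPY 76,757,000

Profit: JPY 2,285,788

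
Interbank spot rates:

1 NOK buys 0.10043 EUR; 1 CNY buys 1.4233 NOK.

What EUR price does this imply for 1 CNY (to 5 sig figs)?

CNY/EUR = 0.14294

1 CNY × 1.4233 = 1.4233 NOK
1.4233 NOK × 0.10043 = 0.142942 EUR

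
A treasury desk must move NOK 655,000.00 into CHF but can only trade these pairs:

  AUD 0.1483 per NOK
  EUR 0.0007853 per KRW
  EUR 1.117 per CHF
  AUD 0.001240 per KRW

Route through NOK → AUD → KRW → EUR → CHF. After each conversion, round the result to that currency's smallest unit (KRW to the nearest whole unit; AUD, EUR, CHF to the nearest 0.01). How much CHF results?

NOK 655,000.00 × 0.1483 = AUD 97,136.50
AUD 97,136.50 ÷ 0.001240 = KRW 78,335,887
KRW 78,335,887 × 0.0007853 = EUR 61,517.17
EUR 61,517.17 ÷ 1.117 = CHF 55,073.56

CHF 55,073.56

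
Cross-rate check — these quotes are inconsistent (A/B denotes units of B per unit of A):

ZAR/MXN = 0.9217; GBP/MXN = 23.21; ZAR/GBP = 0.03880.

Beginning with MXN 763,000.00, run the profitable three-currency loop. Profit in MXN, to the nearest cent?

Profit: MXN 17,921.28

Profitable loop is MXN → GBP → ZAR → MXN:
MXN 763,000.00 ÷ 23.21 = GBP 32,873.76
GBP 32,873.76 ÷ 0.03880 = ZAR 847,261.89
ZAR 847,261.89 × 0.9217 = MXN 780,921.28
Profit = MXN 780,921.28 − MXN 763,000.00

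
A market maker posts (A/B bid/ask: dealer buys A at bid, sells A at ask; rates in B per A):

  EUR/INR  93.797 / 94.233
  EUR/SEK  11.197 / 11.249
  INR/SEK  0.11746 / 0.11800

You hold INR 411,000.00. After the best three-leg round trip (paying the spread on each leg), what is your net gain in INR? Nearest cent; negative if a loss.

Net profit: INR 2,864.79

Best loop INR → EUR → SEK → INR:
INR 411,000.00 ÷ 94.233 (buy EUR at ask) = EUR 4,361.53
EUR 4,361.53 × 11.197 (sell EUR at bid) = SEK 48,836.04
SEK 48,836.04 ÷ 0.11800 (buy INR at ask) = INR 413,864.79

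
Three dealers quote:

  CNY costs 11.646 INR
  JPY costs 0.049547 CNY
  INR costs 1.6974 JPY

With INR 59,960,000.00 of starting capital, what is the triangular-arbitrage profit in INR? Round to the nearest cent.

Profit: INR 1,258,583.55

Profitable loop is INR → CNY → JPY → INR:
INR 59,960,000.00 ÷ 11.646 = CNY 5,148,548.86
CNY 5,148,548.86 ÷ 0.049547 = JPY 103,912,424
JPY 103,912,424 ÷ 1.6974 = INR 61,218,583.55
Profit = INR 61,218,583.55 − INR 59,960,000.00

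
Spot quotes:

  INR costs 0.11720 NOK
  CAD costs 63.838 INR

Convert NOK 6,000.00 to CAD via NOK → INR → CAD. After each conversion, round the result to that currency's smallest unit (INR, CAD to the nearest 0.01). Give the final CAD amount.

CAD 801.94

NOK 6,000.00 ÷ 0.11720 = INR 51,194.54
INR 51,194.54 ÷ 63.838 = CAD 801.94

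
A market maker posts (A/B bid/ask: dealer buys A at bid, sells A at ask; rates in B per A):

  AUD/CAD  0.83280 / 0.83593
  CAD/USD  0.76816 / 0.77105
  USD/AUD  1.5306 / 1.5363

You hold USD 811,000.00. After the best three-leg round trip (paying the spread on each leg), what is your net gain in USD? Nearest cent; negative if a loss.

Net profit: USD 8,015.97

Best loop USD → CAD → AUD → USD:
USD 811,000.00 ÷ 0.77105 (buy CAD at ask) = CAD 1,051,812.46
CAD 1,051,812.46 ÷ 0.83593 (buy AUD at ask) = AUD 1,258,254.24
AUD 1,258,254.24 ÷ 1.5363 (buy USD at ask) = USD 819,015.97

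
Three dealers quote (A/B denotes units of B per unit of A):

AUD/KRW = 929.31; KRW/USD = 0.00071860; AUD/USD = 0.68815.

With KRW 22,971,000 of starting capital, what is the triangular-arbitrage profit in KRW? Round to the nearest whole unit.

Profit: KRW 699,923

Profitable loop is KRW → AUD → USD → KRW:
KRW 22,971,000 ÷ 929.31 = AUD 24,718.34
AUD 24,718.34 × 0.68815 = USD 17,009.93
USD 17,009.93 ÷ 0.00071860 = KRW 23,670,923
Profit = KRW 23,670,923 − KRW 22,971,000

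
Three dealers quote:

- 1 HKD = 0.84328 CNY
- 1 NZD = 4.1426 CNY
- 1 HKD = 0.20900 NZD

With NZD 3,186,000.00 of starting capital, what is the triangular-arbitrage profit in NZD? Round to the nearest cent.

Profit: NZD 85,095.76

Profitable loop is NZD → CNY → HKD → NZD:
NZD 3,186,000.00 × 4.1426 = CNY 13,198,323.60
CNY 13,198,323.60 ÷ 0.84328 = HKD 15,651,175.88
HKD 15,651,175.88 × 0.20900 = NZD 3,271,095.76
Profit = NZD 3,271,095.76 − NZD 3,186,000.00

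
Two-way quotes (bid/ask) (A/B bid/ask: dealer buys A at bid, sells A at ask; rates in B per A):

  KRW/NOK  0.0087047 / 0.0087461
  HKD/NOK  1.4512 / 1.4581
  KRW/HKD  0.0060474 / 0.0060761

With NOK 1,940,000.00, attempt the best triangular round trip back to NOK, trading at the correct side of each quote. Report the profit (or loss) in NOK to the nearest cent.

Best loop NOK → KRW → HKD → NOK:
NOK 1,940,000.00 ÷ 0.0087461 (buy KRW at ask) = KRW 221,813,151
KRW 221,813,151 × 0.0060474 (sell KRW at bid) = HKD 1,341,392.85
HKD 1,341,392.85 × 1.4512 (sell HKD at bid) = NOK 1,946,629.30

Net profit: NOK 6,629.30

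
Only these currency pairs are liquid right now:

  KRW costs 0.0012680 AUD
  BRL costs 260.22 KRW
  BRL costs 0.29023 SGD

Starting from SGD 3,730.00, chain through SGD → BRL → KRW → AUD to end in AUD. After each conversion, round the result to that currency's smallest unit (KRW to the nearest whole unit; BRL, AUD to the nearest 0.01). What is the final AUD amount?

SGD 3,730.00 ÷ 0.29023 = BRL 12,851.88
BRL 12,851.88 × 260.22 = KRW 3,344,316
KRW 3,344,316 × 0.0012680 = AUD 4,240.59

AUD 4,240.59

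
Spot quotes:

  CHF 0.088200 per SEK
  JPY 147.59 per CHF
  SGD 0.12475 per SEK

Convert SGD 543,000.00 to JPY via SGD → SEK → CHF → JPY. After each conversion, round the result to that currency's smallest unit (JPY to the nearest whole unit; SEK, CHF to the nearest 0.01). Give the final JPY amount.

JPY 56,661,073

SGD 543,000.00 ÷ 0.12475 = SEK 4,352,705.41
SEK 4,352,705.41 × 0.088200 = CHF 383,908.62
CHF 383,908.62 × 147.59 = JPY 56,661,073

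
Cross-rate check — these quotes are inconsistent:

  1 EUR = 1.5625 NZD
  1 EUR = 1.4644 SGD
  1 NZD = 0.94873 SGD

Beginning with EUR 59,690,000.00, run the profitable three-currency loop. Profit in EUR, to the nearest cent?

Profitable loop is EUR → NZD → SGD → EUR:
EUR 59,690,000.00 × 1.5625 = NZD 93,265,625.00
NZD 93,265,625.00 × 0.94873 = SGD 88,483,896.41
SGD 88,483,896.41 ÷ 1.4644 = EUR 60,423,310.85
Profit = EUR 60,423,310.85 − EUR 59,690,000.00

Profit: EUR 733,310.85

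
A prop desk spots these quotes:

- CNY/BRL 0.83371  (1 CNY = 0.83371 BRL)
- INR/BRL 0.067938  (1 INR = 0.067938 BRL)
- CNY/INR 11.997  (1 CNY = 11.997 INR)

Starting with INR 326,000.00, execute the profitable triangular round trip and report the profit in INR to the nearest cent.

Profit: INR 7,462.65

Profitable loop is INR → CNY → BRL → INR:
INR 326,000.00 ÷ 11.997 = CNY 27,173.46
CNY 27,173.46 × 0.83371 = BRL 22,654.79
BRL 22,654.79 ÷ 0.067938 = INR 333,462.65
Profit = INR 333,462.65 − INR 326,000.00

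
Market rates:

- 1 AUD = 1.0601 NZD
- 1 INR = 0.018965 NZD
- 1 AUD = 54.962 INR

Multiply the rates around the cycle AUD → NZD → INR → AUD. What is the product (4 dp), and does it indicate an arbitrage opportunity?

1.0170 (arbitrage exists)

Around AUD → NZD → INR → AUD: 1 × 1.0601 ÷ 0.018965 ÷ 54.962 = 1.017025
Product > 1; profitable direction is AUD → NZD → INR → AUD.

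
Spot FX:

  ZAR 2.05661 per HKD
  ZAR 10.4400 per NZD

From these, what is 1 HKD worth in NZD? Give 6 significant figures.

1 HKD × 2.05661 = 2.05661 ZAR
2.05661 ZAR ÷ 10.4400 = 0.196993 NZD

HKD/NZD = 0.196993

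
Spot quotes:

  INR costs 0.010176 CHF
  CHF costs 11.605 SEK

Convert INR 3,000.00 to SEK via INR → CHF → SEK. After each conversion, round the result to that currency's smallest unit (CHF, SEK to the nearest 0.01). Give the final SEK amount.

INR 3,000.00 × 0.010176 = CHF 30.53
CHF 30.53 × 11.605 = SEK 354.30

SEK 354.30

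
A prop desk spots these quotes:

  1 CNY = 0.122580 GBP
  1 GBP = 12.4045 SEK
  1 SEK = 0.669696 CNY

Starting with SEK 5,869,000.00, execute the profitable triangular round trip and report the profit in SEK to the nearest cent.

Profit: SEK 107,414.28

Profitable loop is SEK → CNY → GBP → SEK:
SEK 5,869,000.00 × 0.669696 = CNY 3,930,445.82
CNY 3,930,445.82 × 0.122580 = GBP 481,794.05
GBP 481,794.05 × 12.4045 = SEK 5,976,414.28
Profit = SEK 5,976,414.28 − SEK 5,869,000.00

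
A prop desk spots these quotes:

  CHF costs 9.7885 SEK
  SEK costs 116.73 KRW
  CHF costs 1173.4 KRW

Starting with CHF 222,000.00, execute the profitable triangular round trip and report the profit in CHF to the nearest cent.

Profitable loop is CHF → KRW → SEK → CHF:
CHF 222,000.00 × 1173.4 = KRW 260,494,800
KRW 260,494,800 ÷ 116.73 = SEK 2,231,601.13
SEK 2,231,601.13 ÷ 9.7885 = CHF 227,981.93
Profit = CHF 227,981.93 − CHF 222,000.00

Profit: CHF 5,981.93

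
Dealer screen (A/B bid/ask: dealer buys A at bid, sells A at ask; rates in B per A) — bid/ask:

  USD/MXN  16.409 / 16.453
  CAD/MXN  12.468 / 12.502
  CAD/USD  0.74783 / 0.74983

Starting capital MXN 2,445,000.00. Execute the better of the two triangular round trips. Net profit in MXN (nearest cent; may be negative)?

Net profit: MXN 25,971.56

Best loop MXN → USD → CAD → MXN:
MXN 2,445,000.00 ÷ 16.453 (buy USD at ask) = USD 148,605.12
USD 148,605.12 ÷ 0.74983 (buy CAD at ask) = CAD 198,185.08
CAD 198,185.08 × 12.468 (sell CAD at bid) = MXN 2,470,971.56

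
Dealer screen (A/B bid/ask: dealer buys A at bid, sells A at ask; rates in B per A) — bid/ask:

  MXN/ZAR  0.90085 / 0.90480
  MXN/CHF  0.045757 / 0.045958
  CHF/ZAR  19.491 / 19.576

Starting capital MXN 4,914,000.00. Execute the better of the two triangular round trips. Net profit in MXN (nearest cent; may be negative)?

Best loop MXN → ZAR → CHF → MXN:
MXN 4,914,000.00 × 0.90085 (sell MXN at bid) = ZAR 4,426,776.90
ZAR 4,426,776.90 ÷ 19.576 (buy CHF at ask) = CHF 226,132.86
CHF 226,132.86 ÷ 0.045958 (buy MXN at ask) = MXN 4,920,424.34

Net profit: MXN 6,424.34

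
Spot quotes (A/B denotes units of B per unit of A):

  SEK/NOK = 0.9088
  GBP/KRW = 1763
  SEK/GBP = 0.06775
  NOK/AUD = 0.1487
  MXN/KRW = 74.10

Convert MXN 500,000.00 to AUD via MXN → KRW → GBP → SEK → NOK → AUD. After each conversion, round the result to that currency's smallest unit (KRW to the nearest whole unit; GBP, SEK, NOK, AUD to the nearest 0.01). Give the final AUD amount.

AUD 41,918.51

MXN 500,000.00 × 74.10 = KRW 37,050,000
KRW 37,050,000 ÷ 1763 = GBP 21,015.31
GBP 21,015.31 ÷ 0.06775 = SEK 310,189.08
SEK 310,189.08 × 0.9088 = NOK 281,899.84
NOK 281,899.84 × 0.1487 = AUD 41,918.51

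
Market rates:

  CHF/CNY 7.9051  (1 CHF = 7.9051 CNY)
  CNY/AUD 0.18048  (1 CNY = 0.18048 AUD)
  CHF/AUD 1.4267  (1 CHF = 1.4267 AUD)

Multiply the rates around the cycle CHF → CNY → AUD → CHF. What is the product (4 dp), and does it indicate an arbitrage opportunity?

1.0000 (no arbitrage)

Around CHF → CNY → AUD → CHF: 1 × 7.9051 × 0.18048 ÷ 1.4267 = 1.000009
Product ≈ 1 (deviation 0.001%, within rounding noise).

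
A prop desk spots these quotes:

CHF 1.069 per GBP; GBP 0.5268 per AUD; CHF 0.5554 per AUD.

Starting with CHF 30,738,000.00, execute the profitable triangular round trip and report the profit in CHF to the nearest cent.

Profitable loop is CHF → AUD → GBP → CHF:
CHF 30,738,000.00 ÷ 0.5554 = AUD 55,343,896.29
AUD 55,343,896.29 × 0.5268 = GBP 29,155,164.57
GBP 29,155,164.57 × 1.069 = CHF 31,166,870.92
Profit = CHF 31,166,870.92 − CHF 30,738,000.00

Profit: CHF 428,870.92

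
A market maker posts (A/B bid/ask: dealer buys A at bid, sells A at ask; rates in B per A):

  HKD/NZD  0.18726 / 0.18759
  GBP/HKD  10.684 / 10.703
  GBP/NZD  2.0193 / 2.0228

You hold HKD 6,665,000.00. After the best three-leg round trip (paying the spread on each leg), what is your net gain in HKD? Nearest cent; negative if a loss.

Best loop HKD → GBP → NZD → HKD:
HKD 6,665,000.00 ÷ 10.703 (buy GBP at ask) = GBP 622,722.60
GBP 622,722.60 × 2.0193 (sell GBP at bid) = NZD 1,257,463.75
NZD 1,257,463.75 ÷ 0.18759 (buy HKD at ask) = HKD 6,703,255.76

Net profit: HKD 38,255.76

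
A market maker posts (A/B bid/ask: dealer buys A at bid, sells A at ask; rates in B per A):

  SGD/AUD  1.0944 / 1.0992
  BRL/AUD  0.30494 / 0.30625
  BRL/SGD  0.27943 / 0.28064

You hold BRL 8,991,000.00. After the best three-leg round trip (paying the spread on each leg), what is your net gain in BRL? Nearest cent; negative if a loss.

Net result: BRL -12,970.76 (no profitable arbitrage after spreads)

Best loop BRL → SGD → AUD → BRL:
BRL 8,991,000.00 × 0.27943 (sell BRL at bid) = SGD 2,512,355.13
SGD 2,512,355.13 × 1.0944 (sell SGD at bid) = AUD 2,749,521.45
AUD 2,749,521.45 ÷ 0.30625 (buy BRL at ask) = BRL 8,978,029.24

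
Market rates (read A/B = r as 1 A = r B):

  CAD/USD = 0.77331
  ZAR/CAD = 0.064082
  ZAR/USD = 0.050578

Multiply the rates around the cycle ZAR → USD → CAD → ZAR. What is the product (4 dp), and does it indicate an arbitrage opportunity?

1.0206 (arbitrage exists)

Around ZAR → USD → CAD → ZAR: 1 × 0.050578 ÷ 0.77331 ÷ 0.064082 = 1.020639
Product > 1; profitable direction is ZAR → USD → CAD → ZAR.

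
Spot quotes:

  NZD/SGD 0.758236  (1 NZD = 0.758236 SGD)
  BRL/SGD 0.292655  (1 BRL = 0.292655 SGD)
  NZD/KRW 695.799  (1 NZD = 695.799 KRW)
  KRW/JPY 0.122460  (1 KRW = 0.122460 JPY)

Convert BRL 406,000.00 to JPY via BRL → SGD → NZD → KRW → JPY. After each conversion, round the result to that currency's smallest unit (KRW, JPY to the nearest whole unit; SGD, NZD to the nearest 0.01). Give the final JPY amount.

BRL 406,000.00 × 0.292655 = SGD 118,817.93
SGD 118,817.93 ÷ 0.758236 = NZD 156,703.10
NZD 156,703.10 × 695.799 = KRW 109,033,860
KRW 109,033,860 × 0.122460 = JPY 13,352,286

JPY 13,352,286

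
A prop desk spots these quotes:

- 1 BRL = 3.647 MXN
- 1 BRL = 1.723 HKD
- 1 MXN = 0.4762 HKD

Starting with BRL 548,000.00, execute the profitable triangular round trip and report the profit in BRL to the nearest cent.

Profit: BRL 4,357.73

Profitable loop is BRL → MXN → HKD → BRL:
BRL 548,000.00 × 3.647 = MXN 1,998,556.00
MXN 1,998,556.00 × 0.4762 = HKD 951,712.37
HKD 951,712.37 ÷ 1.723 = BRL 552,357.73
Profit = BRL 552,357.73 − BRL 548,000.00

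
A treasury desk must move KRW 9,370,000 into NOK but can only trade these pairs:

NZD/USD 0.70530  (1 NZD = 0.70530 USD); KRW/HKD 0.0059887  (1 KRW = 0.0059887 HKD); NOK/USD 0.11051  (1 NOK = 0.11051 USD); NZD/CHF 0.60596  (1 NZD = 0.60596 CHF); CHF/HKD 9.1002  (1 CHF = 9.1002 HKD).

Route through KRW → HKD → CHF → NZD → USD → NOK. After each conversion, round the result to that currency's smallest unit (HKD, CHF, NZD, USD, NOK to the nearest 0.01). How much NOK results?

NOK 64,945.53

KRW 9,370,000 × 0.0059887 = HKD 56,114.12
HKD 56,114.12 ÷ 9.1002 = CHF 6,166.25
CHF 6,166.25 ÷ 0.60596 = NZD 10,176.00
NZD 10,176.00 × 0.70530 = USD 7,177.13
USD 7,177.13 ÷ 0.11051 = NOK 64,945.53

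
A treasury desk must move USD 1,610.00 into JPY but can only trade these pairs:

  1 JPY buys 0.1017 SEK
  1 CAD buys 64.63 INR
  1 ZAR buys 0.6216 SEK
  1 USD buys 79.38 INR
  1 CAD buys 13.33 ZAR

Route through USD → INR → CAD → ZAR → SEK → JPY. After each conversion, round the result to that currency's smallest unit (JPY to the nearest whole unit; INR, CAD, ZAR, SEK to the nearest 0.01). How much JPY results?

JPY 161,110

USD 1,610.00 × 79.38 = INR 127,801.80
INR 127,801.80 ÷ 64.63 = CAD 1,977.44
CAD 1,977.44 × 13.33 = ZAR 26,359.28
ZAR 26,359.28 × 0.6216 = SEK 16,384.93
SEK 16,384.93 ÷ 0.1017 = JPY 161,110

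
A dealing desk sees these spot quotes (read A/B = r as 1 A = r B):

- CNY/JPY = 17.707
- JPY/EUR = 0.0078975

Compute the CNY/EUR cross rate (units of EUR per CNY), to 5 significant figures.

CNY/EUR = 0.13984

1 CNY × 17.707 = 17.707 JPY
17.707 JPY × 0.0078975 = 0.139841 EUR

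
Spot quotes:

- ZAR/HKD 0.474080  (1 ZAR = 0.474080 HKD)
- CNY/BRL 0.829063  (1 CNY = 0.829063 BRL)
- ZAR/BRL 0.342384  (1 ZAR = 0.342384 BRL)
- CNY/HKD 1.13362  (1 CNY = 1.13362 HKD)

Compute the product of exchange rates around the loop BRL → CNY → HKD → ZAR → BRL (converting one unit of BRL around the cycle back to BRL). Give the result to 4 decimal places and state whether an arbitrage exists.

0.9875 (arbitrage exists)

Around BRL → CNY → HKD → ZAR → BRL: 1 ÷ 0.829063 × 1.13362 ÷ 0.474080 × 0.342384 = 0.987511
Product < 1; profitable direction is BRL → ZAR → HKD → CNY → BRL.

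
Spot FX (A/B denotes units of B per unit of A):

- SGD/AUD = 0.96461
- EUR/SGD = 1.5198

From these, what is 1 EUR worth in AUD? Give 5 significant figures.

EUR/AUD = 1.4660

1 EUR × 1.5198 = 1.5198 SGD
1.5198 SGD × 0.96461 = 1.46601 AUD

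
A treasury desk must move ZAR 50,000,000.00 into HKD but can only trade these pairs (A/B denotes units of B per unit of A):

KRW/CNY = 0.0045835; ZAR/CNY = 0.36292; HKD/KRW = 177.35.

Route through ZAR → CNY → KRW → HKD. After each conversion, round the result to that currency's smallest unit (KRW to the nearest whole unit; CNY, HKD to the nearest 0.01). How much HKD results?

ZAR 50,000,000.00 × 0.36292 = CNY 18,146,000.00
CNY 18,146,000.00 ÷ 0.0045835 = KRW 3,958,983,310
KRW 3,958,983,310 ÷ 177.35 = HKD 22,322,995.83

HKD 22,322,995.83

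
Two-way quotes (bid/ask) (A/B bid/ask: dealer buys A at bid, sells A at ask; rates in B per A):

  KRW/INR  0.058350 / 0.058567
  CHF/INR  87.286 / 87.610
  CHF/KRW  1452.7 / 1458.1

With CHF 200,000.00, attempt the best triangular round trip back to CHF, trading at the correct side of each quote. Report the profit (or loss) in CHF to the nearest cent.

Net profit: CHF 4,425.14

Best loop CHF → INR → KRW → CHF:
CHF 200,000.00 × 87.286 (sell CHF at bid) = INR 17,457,200.00
INR 17,457,200.00 ÷ 0.058567 (buy KRW at ask) = KRW 298,072,293
KRW 298,072,293 ÷ 1458.1 (buy CHF at ask) = CHF 204,425.14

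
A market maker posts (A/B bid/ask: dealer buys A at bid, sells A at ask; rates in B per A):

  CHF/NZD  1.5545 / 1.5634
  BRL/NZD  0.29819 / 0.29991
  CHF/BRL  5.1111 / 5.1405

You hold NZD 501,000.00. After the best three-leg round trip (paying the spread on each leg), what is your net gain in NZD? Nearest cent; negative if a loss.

Best loop NZD → BRL → CHF → NZD:
NZD 501,000.00 ÷ 0.29991 (buy BRL at ask) = BRL 1,670,501.15
BRL 1,670,501.15 ÷ 5.1405 (buy CHF at ask) = CHF 324,968.61
CHF 324,968.61 × 1.5545 (sell CHF at bid) = NZD 505,163.71

Net profit: NZD 4,163.71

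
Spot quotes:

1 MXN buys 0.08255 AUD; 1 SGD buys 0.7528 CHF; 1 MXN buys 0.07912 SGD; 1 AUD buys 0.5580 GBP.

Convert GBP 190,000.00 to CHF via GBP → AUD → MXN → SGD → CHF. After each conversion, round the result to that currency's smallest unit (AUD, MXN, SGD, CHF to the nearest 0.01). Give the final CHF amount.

GBP 190,000.00 ÷ 0.5580 = AUD 340,501.79
AUD 340,501.79 ÷ 0.08255 = MXN 4,124,794.55
MXN 4,124,794.55 × 0.07912 = SGD 326,353.74
SGD 326,353.74 × 0.7528 = CHF 245,679.10

CHF 245,679.10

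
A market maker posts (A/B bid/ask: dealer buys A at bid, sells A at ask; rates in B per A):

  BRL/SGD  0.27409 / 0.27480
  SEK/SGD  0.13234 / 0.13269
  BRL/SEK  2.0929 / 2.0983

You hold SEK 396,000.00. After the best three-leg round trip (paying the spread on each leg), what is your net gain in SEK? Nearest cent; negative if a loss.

Net profit: SEK 3,133.39

Best loop SEK → SGD → BRL → SEK:
SEK 396,000.00 × 0.13234 (sell SEK at bid) = SGD 52,406.64
SGD 52,406.64 ÷ 0.27480 (buy BRL at ask) = BRL 190,708.30
BRL 190,708.30 × 2.0929 (sell BRL at bid) = SEK 399,133.39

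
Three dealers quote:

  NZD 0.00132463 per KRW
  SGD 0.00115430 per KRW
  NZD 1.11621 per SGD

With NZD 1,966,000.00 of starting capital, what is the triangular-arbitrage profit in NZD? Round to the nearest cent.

Profit: NZD 55,219.57

Profitable loop is NZD → SGD → KRW → NZD:
NZD 1,966,000.00 ÷ 1.11621 = SGD 1,761,317.31
SGD 1,761,317.31 ÷ 0.00115430 = KRW 1,525,874,829
KRW 1,525,874,829 × 0.00132463 = NZD 2,021,219.57
Profit = NZD 2,021,219.57 − NZD 1,966,000.00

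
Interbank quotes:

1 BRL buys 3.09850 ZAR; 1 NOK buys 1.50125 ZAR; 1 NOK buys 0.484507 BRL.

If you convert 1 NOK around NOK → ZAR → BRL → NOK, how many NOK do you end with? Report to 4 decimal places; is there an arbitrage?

1.0000 (no arbitrage)

Around NOK → ZAR → BRL → NOK: 1 × 1.50125 ÷ 3.09850 ÷ 0.484507 = 1.000003
Product ≈ 1 (deviation 0.000%, within rounding noise).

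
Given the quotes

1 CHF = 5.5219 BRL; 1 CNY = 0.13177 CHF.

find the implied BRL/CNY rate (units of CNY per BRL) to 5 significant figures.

1 BRL ÷ 5.5219 = 0.181097 CHF
0.181097 CHF ÷ 0.13177 = 1.37434 CNY

BRL/CNY = 1.3743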